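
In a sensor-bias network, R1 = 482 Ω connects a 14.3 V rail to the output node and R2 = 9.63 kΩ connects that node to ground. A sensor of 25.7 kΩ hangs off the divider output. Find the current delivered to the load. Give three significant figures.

R2‖R_L = 7005 Ω; V_out = 14.3 × 7005/7487 = 13.38 V.
I_L = V_out / R_L = 13.38 / 25.7 kΩ = 0.521 mA.

I_L ≈ 0.521 mA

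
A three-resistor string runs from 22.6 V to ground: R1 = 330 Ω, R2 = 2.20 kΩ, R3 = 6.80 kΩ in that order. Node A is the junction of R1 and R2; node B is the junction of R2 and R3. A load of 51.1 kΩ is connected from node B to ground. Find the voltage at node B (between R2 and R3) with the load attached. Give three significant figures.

V ≈ 15.9 V

At node B, R3 is in parallel with the load: R3‖R_L = 6001 Ω.
Below node A the resistance is R2 + (R3‖R_L) = 8201 Ω, so V_A = 22.6 × 8201/8531 = 21.73 V.
Then V_B = V_A × (R3‖R_L)/(R2 + R3‖R_L) = 21.73 × 6001/8201 = 15.9 V.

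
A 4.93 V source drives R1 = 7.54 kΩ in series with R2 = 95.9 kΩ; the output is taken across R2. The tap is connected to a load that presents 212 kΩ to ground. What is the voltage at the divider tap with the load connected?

The load sits in parallel with R2: R2‖R_L = (95.9 × 212) / (95.9 + 212) = 66.03 kΩ.
V_out = 4.93 × 66.03 / (7.54 + 66.03) = 4.93 × 66.03/73.57 = 4.42 V.

V_out ≈ 4.42 V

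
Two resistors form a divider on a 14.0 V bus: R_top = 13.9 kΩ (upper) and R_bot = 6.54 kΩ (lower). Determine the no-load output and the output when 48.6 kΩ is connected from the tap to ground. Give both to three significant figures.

Unloaded: 4.48 V; loaded: 4.10 V

Open-circuit: V = 14.0 × 6.54/(13.9 + 6.54) = 4.48 V.
With the load, R_bot becomes R_bot‖R_L = 5.764 kΩ, so V = 14.0 × 5.764/19.66 = 4.10 V.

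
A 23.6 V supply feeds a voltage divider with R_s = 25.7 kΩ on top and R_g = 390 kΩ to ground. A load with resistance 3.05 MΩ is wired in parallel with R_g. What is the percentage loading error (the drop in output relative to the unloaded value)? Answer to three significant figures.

0.784 %

The divider's output (Thévenin) resistance is R_s‖R_g = 24.11 kΩ.
Fractional drop under load = R_th/(R_th + R_L) = 24.11 / (24.11 + 3050) = 0.007843.
So the output falls by 0.784 %.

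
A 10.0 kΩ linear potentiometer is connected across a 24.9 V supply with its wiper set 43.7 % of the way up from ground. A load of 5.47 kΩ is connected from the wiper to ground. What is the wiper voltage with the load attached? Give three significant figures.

V ≈ 7.51 V

The wiper splits the pot into (1−α)R = 5.630 kΩ above and αR = 4.370 kΩ below.
Lower section ‖ load = 2.429 kΩ.
V_wiper = 24.9 × 2.429/(5.630 + 2.429) = 7.51 V.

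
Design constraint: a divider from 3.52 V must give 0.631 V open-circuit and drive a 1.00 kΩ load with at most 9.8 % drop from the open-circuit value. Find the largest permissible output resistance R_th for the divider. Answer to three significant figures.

Loading drop = R_th/(R_th + R_L) ≤ 0.0980, so R_th ≤ R_L · ε/(1−ε) = 1.00 kΩ × 0.0980/0.9020 = 109 Ω.
(Any R1, R2 with R2/(R1+R2) = 0.179 and R1‖R2 ≤ 109 Ω will meet the spec.)

R_th ≤ 109 Ω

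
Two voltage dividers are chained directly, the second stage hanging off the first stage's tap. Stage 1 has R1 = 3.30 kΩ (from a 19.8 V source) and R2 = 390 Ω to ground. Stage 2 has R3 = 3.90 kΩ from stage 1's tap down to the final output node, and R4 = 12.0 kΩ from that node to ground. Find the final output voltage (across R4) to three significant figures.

Stage 2 presents R3+R4 = 15900 Ω as a load on stage 1's tap.
Stage 1's lower leg becomes R2‖(R3+R4) = 380.7 Ω, so V_mid = 19.8 × 380.7/3681 = 2.048 V.
Stage 2 is itself unloaded: V_out = V_mid × R4/(R3+R4) = 2.048 × 12000/15900 = 1.55 V.

V_out ≈ 1.55 V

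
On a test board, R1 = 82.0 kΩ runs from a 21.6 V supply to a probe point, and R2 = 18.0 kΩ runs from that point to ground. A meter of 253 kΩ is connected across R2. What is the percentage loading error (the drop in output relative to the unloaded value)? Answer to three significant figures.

5.51 %

The divider's output (Thévenin) resistance is R1‖R2 = 14.76 kΩ.
Fractional drop under load = R_th/(R_th + R_L) = 14.76 / (14.76 + 253) = 0.05512.
So the output falls by 5.51 %.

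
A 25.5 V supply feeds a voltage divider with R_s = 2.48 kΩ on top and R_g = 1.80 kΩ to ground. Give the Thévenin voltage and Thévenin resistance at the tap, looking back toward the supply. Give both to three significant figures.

V_th is the open-circuit tap voltage: 25.5 × 1.80/(2.48 + 1.80) = 10.7 V.
With the supply zeroed, R_s and R_g appear in parallel from the tap: R_th = R_s‖R_g = (2.48 × 1.80)/4.280 = 1.04 kΩ.

V_th = 10.7 V, R_th = 1.04 kΩ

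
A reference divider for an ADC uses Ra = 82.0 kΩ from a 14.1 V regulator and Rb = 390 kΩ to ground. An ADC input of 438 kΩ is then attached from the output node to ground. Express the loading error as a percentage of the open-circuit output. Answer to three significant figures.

13.4 %

Unloaded V = 14.1 × 390/472.0 = 11.650 V.
Loaded: Rb‖R_L = 206.3 kΩ, giving V = 14.1 × 206.3/288.3 = 10.090 V.
Drop = (11.650 − 10.090) / 11.650 = 13.4 %.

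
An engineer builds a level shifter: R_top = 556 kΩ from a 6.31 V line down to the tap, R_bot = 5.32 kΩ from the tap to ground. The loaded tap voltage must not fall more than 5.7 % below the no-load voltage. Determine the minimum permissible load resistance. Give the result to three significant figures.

R_L(min) ≈ 87.2 kΩ

Output resistance R_th = R_top‖R_bot = (556 × 5.32)/561.3 = 5.270 kΩ.
The fractional drop is R_th/(R_th + R_L); requiring this ≤ 0.0570 gives R_L ≥ R_th(1/0.0570 − 1) = 5.270 × 16.54 = 87.2 kΩ.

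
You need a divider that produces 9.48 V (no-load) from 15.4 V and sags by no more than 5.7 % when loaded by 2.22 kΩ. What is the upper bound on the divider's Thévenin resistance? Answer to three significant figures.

R_th ≤ 134 Ω

Loading drop = R_th/(R_th + R_L) ≤ 0.0570, so R_th ≤ R_L · ε/(1−ε) = 2.22 kΩ × 0.0570/0.9430 = 134 Ω.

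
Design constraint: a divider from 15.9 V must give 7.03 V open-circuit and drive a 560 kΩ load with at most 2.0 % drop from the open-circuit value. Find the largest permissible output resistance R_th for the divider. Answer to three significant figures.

R_th ≤ 11.4 kΩ

Loading drop = R_th/(R_th + R_L) ≤ 0.0200, so R_th ≤ R_L · ε/(1−ε) = 560 kΩ × 0.0200/0.9800 = 11.4 kΩ.
(Any R1, R2 with R2/(R1+R2) = 0.442 and R1‖R2 ≤ 11.4 kΩ will meet the spec.)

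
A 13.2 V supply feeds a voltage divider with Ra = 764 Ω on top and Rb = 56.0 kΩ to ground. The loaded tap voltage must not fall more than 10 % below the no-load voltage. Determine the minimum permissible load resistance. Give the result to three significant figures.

R_L(min) ≈ 6.78 kΩ

Output resistance R_th = Ra‖Rb = (764 × 56000)/56760 = 753.7 Ω.
The fractional drop is R_th/(R_th + R_L); requiring this ≤ 0.100 gives R_L ≥ R_th(1/0.100 − 1) = 753.7 × 9.000 = 6.78 kΩ.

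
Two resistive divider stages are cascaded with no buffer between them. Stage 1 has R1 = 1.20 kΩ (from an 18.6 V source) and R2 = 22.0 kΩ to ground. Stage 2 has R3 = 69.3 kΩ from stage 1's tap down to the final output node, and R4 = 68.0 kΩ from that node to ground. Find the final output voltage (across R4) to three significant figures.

Stage 2 presents R3+R4 = 137.3 kΩ as a load on stage 1's tap.
Stage 1's lower leg becomes R2‖(R3+R4) = 18.96 kΩ, so V_mid = 18.6 × 18.96/20.16 = 17.49 V.
Stage 2 is itself unloaded: V_out = V_mid × R4/(R3+R4) = 17.49 × 68.0/137.3 = 8.66 V.

V_out ≈ 8.66 V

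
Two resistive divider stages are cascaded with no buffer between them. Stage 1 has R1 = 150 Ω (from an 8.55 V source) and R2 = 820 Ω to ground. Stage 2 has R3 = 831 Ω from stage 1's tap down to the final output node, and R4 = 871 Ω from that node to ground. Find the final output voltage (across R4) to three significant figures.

V_out ≈ 3.44 V

Stage 2 presents R3+R4 = 1702 Ω as a load on stage 1's tap.
Stage 1's lower leg becomes R2‖(R3+R4) = 553.4 Ω, so V_mid = 8.55 × 553.4/703.4 = 6.727 V.
Stage 2 is itself unloaded: V_out = V_mid × R4/(R3+R4) = 6.727 × 871/1702 = 3.44 V.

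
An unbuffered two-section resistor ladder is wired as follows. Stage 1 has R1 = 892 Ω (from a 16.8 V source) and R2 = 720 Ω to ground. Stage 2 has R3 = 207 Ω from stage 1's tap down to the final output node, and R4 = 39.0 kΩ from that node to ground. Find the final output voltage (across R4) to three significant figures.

V_out ≈ 7.39 V

Stage 2 presents R3+R4 = 39210 Ω as a load on stage 1's tap.
Stage 1's lower leg becomes R2‖(R3+R4) = 707.0 Ω, so V_mid = 16.8 × 707.0/1599 = 7.428 V.
Stage 2 is itself unloaded: V_out = V_mid × R4/(R3+R4) = 7.428 × 39000/39210 = 7.39 V.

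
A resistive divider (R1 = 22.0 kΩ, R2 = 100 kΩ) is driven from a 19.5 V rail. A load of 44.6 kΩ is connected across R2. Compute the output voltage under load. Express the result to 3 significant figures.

The load sits in parallel with R2: R2‖R_L = (100 × 44.6) / (100 + 44.6) = 30.84 kΩ.
V_out = 19.5 × 30.84 / (22.0 + 30.84) = 19.5 × 30.84/52.84 = 11.4 V.

V_out ≈ 11.4 V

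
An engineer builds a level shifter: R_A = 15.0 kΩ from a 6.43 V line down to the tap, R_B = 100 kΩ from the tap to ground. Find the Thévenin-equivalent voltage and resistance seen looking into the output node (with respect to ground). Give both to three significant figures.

V_th = 5.59 V, R_th = 13.0 kΩ

V_th is the open-circuit tap voltage: 6.43 × 100/(15.0 + 100) = 5.59 V.
With the supply zeroed, R_A and R_B appear in parallel from the tap: R_th = R_A‖R_B = (15.0 × 100)/115.0 = 13.0 kΩ.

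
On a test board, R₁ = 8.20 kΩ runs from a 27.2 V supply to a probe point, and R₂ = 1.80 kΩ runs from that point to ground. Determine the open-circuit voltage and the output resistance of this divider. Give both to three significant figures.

V_th = 4.90 V, R_th = 1.48 kΩ

V_th is the open-circuit tap voltage: 27.2 × 1.80/(8.20 + 1.80) = 4.90 V.
With the supply zeroed, R₁ and R₂ appear in parallel from the tap: R_th = R₁‖R₂ = (8.20 × 1.80)/10.00 = 1.48 kΩ.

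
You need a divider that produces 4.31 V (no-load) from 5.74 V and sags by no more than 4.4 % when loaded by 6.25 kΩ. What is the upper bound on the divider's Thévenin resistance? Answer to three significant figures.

Loading drop = R_th/(R_th + R_L) ≤ 0.0440, so R_th ≤ R_L · ε/(1−ε) = 6.25 kΩ × 0.0440/0.9560 = 288 Ω.

R_th ≤ 288 Ω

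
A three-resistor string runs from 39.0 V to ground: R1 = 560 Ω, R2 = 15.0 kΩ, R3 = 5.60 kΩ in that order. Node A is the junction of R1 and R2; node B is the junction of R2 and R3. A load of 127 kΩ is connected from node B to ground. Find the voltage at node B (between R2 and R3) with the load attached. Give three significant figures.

At node B, R3 is in parallel with the load: R3‖R_L = 5363 Ω.
Below node A the resistance is R2 + (R3‖R_L) = 20360 Ω, so V_A = 39.0 × 20360/20920 = 37.96 V.
Then V_B = V_A × (R3‖R_L)/(R2 + R3‖R_L) = 37.96 × 5363/20360 = 10.0 V.

V ≈ 10.0 V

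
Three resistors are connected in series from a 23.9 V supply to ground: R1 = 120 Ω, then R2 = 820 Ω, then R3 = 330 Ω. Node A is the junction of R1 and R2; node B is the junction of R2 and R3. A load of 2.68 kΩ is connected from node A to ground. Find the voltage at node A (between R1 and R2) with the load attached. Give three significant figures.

Below node A the series string R2+R3 = 1150 Ω sits in parallel with the 2680 Ω load: 804.7 Ω.
V_A = 23.9 × 804.7/(120 + 804.7) = 20.8 V.

V ≈ 20.8 V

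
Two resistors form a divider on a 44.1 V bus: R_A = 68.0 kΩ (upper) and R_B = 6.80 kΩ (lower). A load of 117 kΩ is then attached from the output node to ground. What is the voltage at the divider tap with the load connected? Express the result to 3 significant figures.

V_out ≈ 3.81 V

The load sits in parallel with R_B: R_B‖R_L = (6.80 × 117) / (6.80 + 117) = 6.426 kΩ.
V_out = 44.1 × 6.426 / (68.0 + 6.426) = 44.1 × 6.426/74.43 = 3.81 V.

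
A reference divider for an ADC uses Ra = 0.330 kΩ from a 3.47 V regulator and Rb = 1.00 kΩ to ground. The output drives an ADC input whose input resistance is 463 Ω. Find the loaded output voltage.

The load sits in parallel with Rb: Rb‖R_L = (1000 × 463) / (1000 + 463) = 316.5 Ω.
V_out = 3.47 × 316.5 / (330 + 316.5) = 3.47 × 316.5/646.5 = 1.70 V.

V_out ≈ 1.70 V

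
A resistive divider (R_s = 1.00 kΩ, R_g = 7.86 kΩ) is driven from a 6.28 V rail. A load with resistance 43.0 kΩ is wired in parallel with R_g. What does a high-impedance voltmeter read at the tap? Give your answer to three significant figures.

The load sits in parallel with R_g: R_g‖R_L = (7.86 × 43.0) / (7.86 + 43.0) = 6.645 kΩ.
V_out = 6.28 × 6.645 / (1.00 + 6.645) = 6.28 × 6.645/7.645 = 5.46 V.

V_out ≈ 5.46 V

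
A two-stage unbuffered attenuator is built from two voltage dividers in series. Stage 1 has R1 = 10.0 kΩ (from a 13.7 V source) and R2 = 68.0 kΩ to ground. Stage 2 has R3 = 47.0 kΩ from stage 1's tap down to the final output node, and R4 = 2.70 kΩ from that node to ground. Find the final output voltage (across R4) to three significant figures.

Stage 2 presents R3+R4 = 49.70 kΩ as a load on stage 1's tap.
Stage 1's lower leg becomes R2‖(R3+R4) = 28.71 kΩ, so V_mid = 13.7 × 28.71/38.71 = 10.16 V.
Stage 2 is itself unloaded: V_out = V_mid × R4/(R3+R4) = 10.16 × 2.70/49.70 = 0.552 V.

V_out ≈ 0.552 V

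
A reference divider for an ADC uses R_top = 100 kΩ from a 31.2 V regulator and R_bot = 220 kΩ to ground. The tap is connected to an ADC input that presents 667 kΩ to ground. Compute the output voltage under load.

V_out ≈ 19.4 V

The load sits in parallel with R_bot: R_bot‖R_L = (220 × 667) / (220 + 667) = 165.4 kΩ.
V_out = 31.2 × 165.4 / (100 + 165.4) = 31.2 × 165.4/265.4 = 19.4 V.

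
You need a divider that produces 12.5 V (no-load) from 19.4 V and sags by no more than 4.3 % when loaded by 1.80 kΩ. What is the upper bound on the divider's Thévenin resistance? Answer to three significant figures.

R_th ≤ 80.9 Ω

Loading drop = R_th/(R_th + R_L) ≤ 0.0430, so R_th ≤ R_L · ε/(1−ε) = 1.80 kΩ × 0.0430/0.9570 = 80.9 Ω.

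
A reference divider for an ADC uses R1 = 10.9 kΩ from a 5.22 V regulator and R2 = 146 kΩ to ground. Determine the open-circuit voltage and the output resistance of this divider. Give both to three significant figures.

V_th = 4.86 V, R_th = 10.1 kΩ

V_th is the open-circuit tap voltage: 5.22 × 146/(10.9 + 146) = 4.86 V.
With the supply zeroed, R1 and R2 appear in parallel from the tap: R_th = R1‖R2 = (10.9 × 146)/156.9 = 10.1 kΩ.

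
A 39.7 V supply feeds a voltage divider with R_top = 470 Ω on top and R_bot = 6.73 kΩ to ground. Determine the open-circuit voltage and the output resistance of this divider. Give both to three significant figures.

V_th = 37.1 V, R_th = 439 Ω

V_th is the open-circuit tap voltage: 39.7 × 6730/(470 + 6730) = 37.1 V.
With the supply zeroed, R_top and R_bot appear in parallel from the tap: R_th = R_top‖R_bot = (470 × 6730)/7200 = 439 Ω.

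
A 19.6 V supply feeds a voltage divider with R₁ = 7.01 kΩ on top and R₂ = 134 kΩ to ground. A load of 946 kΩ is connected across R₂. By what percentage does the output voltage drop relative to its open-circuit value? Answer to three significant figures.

0.699 %

The divider's output (Thévenin) resistance is R₁‖R₂ = 6.662 kΩ.
Fractional drop under load = R_th/(R_th + R_L) = 6.662 / (6.662 + 946) = 0.006993.
So the output falls by 0.699 %.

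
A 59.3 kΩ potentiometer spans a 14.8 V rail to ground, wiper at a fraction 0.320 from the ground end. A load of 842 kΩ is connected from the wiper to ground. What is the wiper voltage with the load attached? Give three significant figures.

V ≈ 4.66 V

The wiper splits the pot into (1−α)R = 40.32 kΩ above and αR = 18.98 kΩ below.
Lower section ‖ load = 18.56 kΩ.
V_wiper = 14.8 × 18.56/(40.32 + 18.56) = 4.66 V.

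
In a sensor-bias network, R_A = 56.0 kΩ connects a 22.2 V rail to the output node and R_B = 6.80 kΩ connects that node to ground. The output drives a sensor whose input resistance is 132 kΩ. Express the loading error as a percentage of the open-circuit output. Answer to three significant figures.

4.39 %

The divider's output (Thévenin) resistance is R_A‖R_B = 6.064 kΩ.
Fractional drop under load = R_th/(R_th + R_L) = 6.064 / (6.064 + 132) = 0.04392.
So the output falls by 4.39 %.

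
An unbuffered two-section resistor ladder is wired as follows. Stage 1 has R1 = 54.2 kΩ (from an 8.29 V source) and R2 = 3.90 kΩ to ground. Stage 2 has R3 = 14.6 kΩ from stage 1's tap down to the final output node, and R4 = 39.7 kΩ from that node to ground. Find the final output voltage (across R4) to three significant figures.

V_out ≈ 0.381 V

Stage 2 presents R3+R4 = 54.30 kΩ as a load on stage 1's tap.
Stage 1's lower leg becomes R2‖(R3+R4) = 3.639 kΩ, so V_mid = 8.29 × 3.639/57.84 = 0.5215 V.
Stage 2 is itself unloaded: V_out = V_mid × R4/(R3+R4) = 0.5215 × 39.7/54.30 = 0.381 V.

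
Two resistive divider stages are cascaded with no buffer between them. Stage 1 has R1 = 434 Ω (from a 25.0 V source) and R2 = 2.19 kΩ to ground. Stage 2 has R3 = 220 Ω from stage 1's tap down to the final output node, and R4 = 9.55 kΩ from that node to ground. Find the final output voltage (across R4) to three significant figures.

V_out ≈ 19.7 V

Stage 2 presents R3+R4 = 9770 Ω as a load on stage 1's tap.
Stage 1's lower leg becomes R2‖(R3+R4) = 1789 Ω, so V_mid = 25.0 × 1789/2223 = 20.12 V.
Stage 2 is itself unloaded: V_out = V_mid × R4/(R3+R4) = 20.12 × 9550/9770 = 19.7 V.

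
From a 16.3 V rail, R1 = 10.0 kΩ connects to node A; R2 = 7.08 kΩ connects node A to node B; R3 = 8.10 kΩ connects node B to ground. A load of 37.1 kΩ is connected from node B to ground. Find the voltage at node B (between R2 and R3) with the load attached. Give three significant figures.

At node B, R3 is in parallel with the load: R3‖R_L = 6.648 kΩ.
Below node A the resistance is R2 + (R3‖R_L) = 13.73 kΩ, so V_A = 16.3 × 13.73/23.73 = 9.431 V.
Then V_B = V_A × (R3‖R_L)/(R2 + R3‖R_L) = 9.431 × 6.648/13.73 = 4.57 V.

V ≈ 4.57 V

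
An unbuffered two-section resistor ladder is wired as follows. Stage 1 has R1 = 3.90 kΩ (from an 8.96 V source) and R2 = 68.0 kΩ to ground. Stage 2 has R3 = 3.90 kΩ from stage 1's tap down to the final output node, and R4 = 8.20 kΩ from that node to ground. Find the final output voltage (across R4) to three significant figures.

Stage 2 presents R3+R4 = 12.10 kΩ as a load on stage 1's tap.
Stage 1's lower leg becomes R2‖(R3+R4) = 10.27 kΩ, so V_mid = 8.96 × 10.27/14.17 = 6.494 V.
Stage 2 is itself unloaded: V_out = V_mid × R4/(R3+R4) = 6.494 × 8.20/12.10 = 4.40 V.

V_out ≈ 4.40 V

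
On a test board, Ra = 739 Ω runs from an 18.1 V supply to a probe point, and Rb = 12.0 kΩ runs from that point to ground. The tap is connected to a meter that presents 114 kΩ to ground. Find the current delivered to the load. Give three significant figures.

I_L ≈ 0.149 mA

Rb‖R_L = 10860 Ω; V_out = 18.1 × 10860/11600 = 16.95 V.
I_L = V_out / R_L = 16.95 / 114 kΩ = 0.149 mA.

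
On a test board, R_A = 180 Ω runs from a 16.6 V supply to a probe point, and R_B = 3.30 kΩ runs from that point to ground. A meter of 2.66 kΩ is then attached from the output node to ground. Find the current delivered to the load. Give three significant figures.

R_B‖R_L = 1473 Ω; V_out = 16.6 × 1473/1653 = 14.79 V.
I_L = V_out / R_L = 14.79 / 2.66 kΩ = 5.56 mA.

I_L ≈ 5.56 mA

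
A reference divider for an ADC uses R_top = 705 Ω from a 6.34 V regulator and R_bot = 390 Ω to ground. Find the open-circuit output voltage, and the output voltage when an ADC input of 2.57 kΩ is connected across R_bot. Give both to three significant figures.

Open-circuit: V = 6.34 × 390/(705 + 390) = 2.26 V.
With the load, R_bot becomes R_bot‖R_L = 338.6 Ω, so V = 6.34 × 338.6/1044 = 2.06 V.

Unloaded: 2.26 V; loaded: 2.06 V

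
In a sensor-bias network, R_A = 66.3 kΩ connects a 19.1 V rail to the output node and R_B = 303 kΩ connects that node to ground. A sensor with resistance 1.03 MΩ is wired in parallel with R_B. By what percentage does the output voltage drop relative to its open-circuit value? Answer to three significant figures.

The divider's output (Thévenin) resistance is R_A‖R_B = 54.40 kΩ.
Fractional drop under load = R_th/(R_th + R_L) = 54.40 / (54.40 + 1030) = 0.05016.
So the output falls by 5.02 %.

5.02 %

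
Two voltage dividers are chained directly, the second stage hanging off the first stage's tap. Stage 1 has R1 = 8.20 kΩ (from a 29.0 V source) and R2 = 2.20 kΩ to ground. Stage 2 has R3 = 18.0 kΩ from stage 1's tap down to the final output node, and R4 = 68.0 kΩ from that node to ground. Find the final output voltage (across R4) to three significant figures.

Stage 2 presents R3+R4 = 86.00 kΩ as a load on stage 1's tap.
Stage 1's lower leg becomes R2‖(R3+R4) = 2.145 kΩ, so V_mid = 29.0 × 2.145/10.35 = 6.013 V.
Stage 2 is itself unloaded: V_out = V_mid × R4/(R3+R4) = 6.013 × 68.0/86.00 = 4.75 V.

V_out ≈ 4.75 V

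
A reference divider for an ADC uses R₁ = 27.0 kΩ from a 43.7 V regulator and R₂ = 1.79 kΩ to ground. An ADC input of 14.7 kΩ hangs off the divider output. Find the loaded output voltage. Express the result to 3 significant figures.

V_out ≈ 2.44 V

The load sits in parallel with R₂: R₂‖R_L = (1.79 × 14.7) / (1.79 + 14.7) = 1.596 kΩ.
V_out = 43.7 × 1.596 / (27.0 + 1.596) = 43.7 × 1.596/28.60 = 2.44 V.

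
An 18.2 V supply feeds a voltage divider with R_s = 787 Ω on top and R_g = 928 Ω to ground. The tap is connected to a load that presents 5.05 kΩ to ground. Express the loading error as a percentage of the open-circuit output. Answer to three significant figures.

7.78 %

The divider's output (Thévenin) resistance is R_s‖R_g = 425.9 Ω.
Fractional drop under load = R_th/(R_th + R_L) = 425.9 / (425.9 + 5050) = 0.07777.
So the output falls by 7.78 %.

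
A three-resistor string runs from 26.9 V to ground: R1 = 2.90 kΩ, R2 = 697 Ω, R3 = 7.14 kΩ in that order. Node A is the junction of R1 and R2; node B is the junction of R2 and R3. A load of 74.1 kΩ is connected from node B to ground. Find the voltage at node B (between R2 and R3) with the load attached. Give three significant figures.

At node B, R3 is in parallel with the load: R3‖R_L = 6512 Ω.
Below node A the resistance is R2 + (R3‖R_L) = 7209 Ω, so V_A = 26.9 × 7209/10110 = 19.18 V.
Then V_B = V_A × (R3‖R_L)/(R2 + R3‖R_L) = 19.18 × 6512/7209 = 17.3 V.

V ≈ 17.3 V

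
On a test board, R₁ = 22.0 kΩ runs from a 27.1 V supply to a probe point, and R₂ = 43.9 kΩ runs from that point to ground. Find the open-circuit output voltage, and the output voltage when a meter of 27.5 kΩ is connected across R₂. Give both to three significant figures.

Unloaded: 18.1 V; loaded: 11.8 V

Open-circuit: V = 27.1 × 43.9/(22.0 + 43.9) = 18.1 V.
With the load, R₂ becomes R₂‖R_L = 16.91 kΩ, so V = 27.1 × 16.91/38.91 = 11.8 V.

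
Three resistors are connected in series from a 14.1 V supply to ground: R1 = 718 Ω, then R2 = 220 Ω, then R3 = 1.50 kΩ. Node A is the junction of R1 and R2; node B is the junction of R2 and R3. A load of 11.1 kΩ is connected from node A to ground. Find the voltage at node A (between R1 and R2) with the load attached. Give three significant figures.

Below node A the series string R2+R3 = 1720 Ω sits in parallel with the 11100 Ω load: 1489 Ω.
V_A = 14.1 × 1489/(718 + 1489) = 9.51 V.

V ≈ 9.51 V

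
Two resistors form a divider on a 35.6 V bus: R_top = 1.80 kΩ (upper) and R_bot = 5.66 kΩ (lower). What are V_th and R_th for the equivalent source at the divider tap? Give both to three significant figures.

V_th is the open-circuit tap voltage: 35.6 × 5.66/(1.80 + 5.66) = 27.0 V.
With the supply zeroed, R_top and R_bot appear in parallel from the tap: R_th = R_top‖R_bot = (1.80 × 5.66)/7.460 = 1.37 kΩ.

V_th = 27.0 V, R_th = 1.37 kΩ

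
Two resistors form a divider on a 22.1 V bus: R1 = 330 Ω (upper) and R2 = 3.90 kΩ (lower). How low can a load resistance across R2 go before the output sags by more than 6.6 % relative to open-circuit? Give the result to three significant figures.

R_L(min) ≈ 4.31 kΩ

Output resistance R_th = R1‖R2 = (330 × 3900)/4230 = 304.3 Ω.
The fractional drop is R_th/(R_th + R_L); requiring this ≤ 0.0660 gives R_L ≥ R_th(1/0.0660 − 1) = 304.3 × 14.15 = 4.31 kΩ.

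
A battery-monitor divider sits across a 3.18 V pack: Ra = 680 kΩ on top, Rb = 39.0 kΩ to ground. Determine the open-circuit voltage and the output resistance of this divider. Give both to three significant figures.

V_th = 0.172 V, R_th = 36.9 kΩ

V_th is the open-circuit tap voltage: 3.18 × 39.0/(680 + 39.0) = 0.172 V.
With the supply zeroed, Ra and Rb appear in parallel from the tap: R_th = Ra‖Rb = (680 × 39.0)/719.0 = 36.9 kΩ.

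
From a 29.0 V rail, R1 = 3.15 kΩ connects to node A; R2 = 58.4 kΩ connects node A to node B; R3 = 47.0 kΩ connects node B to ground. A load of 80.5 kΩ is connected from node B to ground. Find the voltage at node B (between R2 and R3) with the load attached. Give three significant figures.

V ≈ 9.43 V

At node B, R3 is in parallel with the load: R3‖R_L = 29.67 kΩ.
Below node A the resistance is R2 + (R3‖R_L) = 88.07 kΩ, so V_A = 29.0 × 88.07/91.22 = 28.00 V.
Then V_B = V_A × (R3‖R_L)/(R2 + R3‖R_L) = 28.00 × 29.67/88.07 = 9.43 V.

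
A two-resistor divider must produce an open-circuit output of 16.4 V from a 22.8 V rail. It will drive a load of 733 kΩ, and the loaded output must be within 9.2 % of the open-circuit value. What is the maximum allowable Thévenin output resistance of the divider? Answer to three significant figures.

R_th ≤ 74.3 kΩ

Loading drop = R_th/(R_th + R_L) ≤ 0.0920, so R_th ≤ R_L · ε/(1−ε) = 733 kΩ × 0.0920/0.9080 = 74.3 kΩ.
(Any R1, R2 with R2/(R1+R2) = 0.719 and R1‖R2 ≤ 74.3 kΩ will meet the spec.)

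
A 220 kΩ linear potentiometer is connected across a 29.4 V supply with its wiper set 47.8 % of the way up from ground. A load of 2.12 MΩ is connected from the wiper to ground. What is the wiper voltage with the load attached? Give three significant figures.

V ≈ 13.7 V

The wiper splits the pot into (1−α)R = 114.8 kΩ above and αR = 105.2 kΩ below.
Lower section ‖ load = 100.2 kΩ.
V_wiper = 29.4 × 100.2/(114.8 + 100.2) = 13.7 V.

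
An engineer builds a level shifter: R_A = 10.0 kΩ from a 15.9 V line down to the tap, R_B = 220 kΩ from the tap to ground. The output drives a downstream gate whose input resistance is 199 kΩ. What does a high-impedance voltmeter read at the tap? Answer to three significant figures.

The load sits in parallel with R_B: R_B‖R_L = (220 × 199) / (220 + 199) = 104.5 kΩ.
V_out = 15.9 × 104.5 / (10.0 + 104.5) = 15.9 × 104.5/114.5 = 14.5 V.

V_out ≈ 14.5 V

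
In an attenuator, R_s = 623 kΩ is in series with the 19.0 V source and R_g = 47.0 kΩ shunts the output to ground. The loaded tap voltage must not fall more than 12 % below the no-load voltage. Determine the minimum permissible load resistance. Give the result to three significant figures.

R_L(min) ≈ 320 kΩ

Output resistance R_th = R_s‖R_g = (623 × 47.0)/670.0 = 43.70 kΩ.
The fractional drop is R_th/(R_th + R_L); requiring this ≤ 0.120 gives R_L ≥ R_th(1/0.120 − 1) = 43.70 × 7.333 = 320 kΩ.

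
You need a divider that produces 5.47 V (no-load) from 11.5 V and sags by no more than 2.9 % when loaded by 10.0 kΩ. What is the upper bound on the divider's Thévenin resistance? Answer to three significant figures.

R_th ≤ 299 Ω

Loading drop = R_th/(R_th + R_L) ≤ 0.0290, so R_th ≤ R_L · ε/(1−ε) = 10.0 kΩ × 0.0290/0.9710 = 299 Ω.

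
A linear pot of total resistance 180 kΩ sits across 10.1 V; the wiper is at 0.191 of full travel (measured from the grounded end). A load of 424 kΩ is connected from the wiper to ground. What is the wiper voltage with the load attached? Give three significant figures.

The wiper splits the pot into (1−α)R = 145.6 kΩ above and αR = 34.38 kΩ below.
Lower section ‖ load = 31.80 kΩ.
V_wiper = 10.1 × 31.80/(145.6 + 31.80) = 1.81 V.

V ≈ 1.81 V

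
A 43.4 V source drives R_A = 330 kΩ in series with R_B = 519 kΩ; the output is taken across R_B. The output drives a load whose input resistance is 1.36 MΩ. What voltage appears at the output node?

V_out ≈ 23.1 V

The load sits in parallel with R_B: R_B‖R_L = (519 × 1360) / (519 + 1360) = 375.6 kΩ.
V_out = 43.4 × 375.6 / (330 + 375.6) = 43.4 × 375.6/705.6 = 23.1 V.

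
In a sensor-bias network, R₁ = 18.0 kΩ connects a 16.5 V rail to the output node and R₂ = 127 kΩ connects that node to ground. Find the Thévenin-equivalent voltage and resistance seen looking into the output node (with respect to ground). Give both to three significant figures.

V_th is the open-circuit tap voltage: 16.5 × 127/(18.0 + 127) = 14.5 V.
With the supply zeroed, R₁ and R₂ appear in parallel from the tap: R_th = R₁‖R₂ = (18.0 × 127)/145.0 = 15.8 kΩ.

V_th = 14.5 V, R_th = 15.8 kΩ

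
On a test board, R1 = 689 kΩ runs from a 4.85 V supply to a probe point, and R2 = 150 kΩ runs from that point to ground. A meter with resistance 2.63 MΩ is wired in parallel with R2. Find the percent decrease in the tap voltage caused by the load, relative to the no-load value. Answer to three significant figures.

The divider's output (Thévenin) resistance is R1‖R2 = 123.2 kΩ.
Fractional drop under load = R_th/(R_th + R_L) = 123.2 / (123.2 + 2630) = 0.04474.
So the output falls by 4.47 %.

4.47 %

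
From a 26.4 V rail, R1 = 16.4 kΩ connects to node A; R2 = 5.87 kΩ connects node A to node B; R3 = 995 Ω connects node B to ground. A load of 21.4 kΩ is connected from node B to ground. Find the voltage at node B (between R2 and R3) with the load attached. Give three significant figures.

At node B, R3 is in parallel with the load: R3‖R_L = 950.8 Ω.
Below node A the resistance is R2 + (R3‖R_L) = 6821 Ω, so V_A = 26.4 × 6821/23220 = 7.755 V.
Then V_B = V_A × (R3‖R_L)/(R2 + R3‖R_L) = 7.755 × 950.8/6821 = 1.08 V.

V ≈ 1.08 V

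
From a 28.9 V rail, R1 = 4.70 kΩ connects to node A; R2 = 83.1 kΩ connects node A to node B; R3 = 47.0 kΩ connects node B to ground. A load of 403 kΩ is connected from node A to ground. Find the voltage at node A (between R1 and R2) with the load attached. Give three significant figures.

Below node A the series string R2+R3 = 130.1 kΩ sits in parallel with the 403 kΩ load: 98.35 kΩ.
V_A = 28.9 × 98.35/(4.70 + 98.35) = 27.6 V.

V ≈ 27.6 V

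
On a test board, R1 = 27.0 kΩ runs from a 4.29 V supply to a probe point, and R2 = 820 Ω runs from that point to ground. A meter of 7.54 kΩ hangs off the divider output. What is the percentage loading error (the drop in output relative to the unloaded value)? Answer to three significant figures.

Unloaded V = 4.29 × 820/27820 = 0.12645 V.
Loaded: R2‖R_L = 739.6 Ω, giving V = 4.29 × 739.6/27740 = 0.11438 V.
Drop = (0.12645 − 0.11438) / 0.12645 = 9.55 %.

9.55 %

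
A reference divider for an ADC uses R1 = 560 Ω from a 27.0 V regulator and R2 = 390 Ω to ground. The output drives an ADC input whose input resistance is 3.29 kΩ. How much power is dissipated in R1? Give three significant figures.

P ≈ 494 mW

Total resistance from the source is R1 + (R2‖R_L) = 908.7 Ω, so I = 27.0/908.7 Ω = 29.71 mA.
P = I²·R1 = (29.71 mA)² × 560 Ω = 494 mW.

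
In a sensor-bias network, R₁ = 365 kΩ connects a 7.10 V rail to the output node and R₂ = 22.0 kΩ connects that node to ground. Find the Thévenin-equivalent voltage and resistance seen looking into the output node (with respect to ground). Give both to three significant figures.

V_th = 0.404 V, R_th = 20.7 kΩ

V_th is the open-circuit tap voltage: 7.10 × 22.0/(365 + 22.0) = 0.404 V.
With the supply zeroed, R₁ and R₂ appear in parallel from the tap: R_th = R₁‖R₂ = (365 × 22.0)/387.0 = 20.7 kΩ.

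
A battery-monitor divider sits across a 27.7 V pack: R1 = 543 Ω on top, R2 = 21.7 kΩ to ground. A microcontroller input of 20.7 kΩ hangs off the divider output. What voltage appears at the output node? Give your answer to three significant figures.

V_out ≈ 26.3 V

The load sits in parallel with R2: R2‖R_L = (21700 × 20700) / (21700 + 20700) = 10590 Ω.
V_out = 27.7 × 10590 / (543 + 10590) = 27.7 × 10590/11140 = 26.3 V.
(Unloaded it would have been 27.0 V.)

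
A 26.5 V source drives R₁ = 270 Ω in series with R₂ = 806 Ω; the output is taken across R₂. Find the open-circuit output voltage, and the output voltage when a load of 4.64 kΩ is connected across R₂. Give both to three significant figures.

Open-circuit: V = 26.5 × 806/(270 + 806) = 19.9 V.
With the load, R₂ becomes R₂‖R_L = 686.7 Ω, so V = 26.5 × 686.7/956.7 = 19.0 V.

Unloaded: 19.9 V; loaded: 19.0 V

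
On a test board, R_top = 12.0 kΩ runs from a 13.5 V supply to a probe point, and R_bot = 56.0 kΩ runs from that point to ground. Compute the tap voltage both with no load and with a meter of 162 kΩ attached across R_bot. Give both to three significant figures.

Unloaded: 11.1 V; loaded: 10.5 V

Open-circuit: V = 13.5 × 56.0/(12.0 + 56.0) = 11.1 V.
With the load, R_bot becomes R_bot‖R_L = 41.61 kΩ, so V = 13.5 × 41.61/53.61 = 10.5 V.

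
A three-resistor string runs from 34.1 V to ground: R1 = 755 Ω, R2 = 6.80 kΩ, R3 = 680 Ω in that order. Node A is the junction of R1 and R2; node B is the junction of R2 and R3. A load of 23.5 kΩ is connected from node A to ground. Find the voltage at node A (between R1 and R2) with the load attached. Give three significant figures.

Below node A the series string R2+R3 = 7480 Ω sits in parallel with the 23500 Ω load: 5674 Ω.
V_A = 34.1 × 5674/(755 + 5674) = 30.1 V.

V ≈ 30.1 V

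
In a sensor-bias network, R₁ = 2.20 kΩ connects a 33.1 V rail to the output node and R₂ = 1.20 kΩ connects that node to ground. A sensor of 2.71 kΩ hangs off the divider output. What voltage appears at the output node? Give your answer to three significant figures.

V_out ≈ 9.08 V

The load sits in parallel with R₂: R₂‖R_L = (1.20 × 2.71) / (1.20 + 2.71) = 0.8317 kΩ.
V_out = 33.1 × 0.8317 / (2.20 + 0.8317) = 33.1 × 0.8317/3.032 = 9.08 V.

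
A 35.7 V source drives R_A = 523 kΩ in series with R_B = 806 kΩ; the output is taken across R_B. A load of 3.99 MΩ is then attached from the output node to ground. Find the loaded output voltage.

The load sits in parallel with R_B: R_B‖R_L = (806 × 3990) / (806 + 3990) = 670.5 kΩ.
V_out = 35.7 × 670.5 / (523 + 670.5) = 35.7 × 670.5/1194 = 20.1 V.

V_out ≈ 20.1 V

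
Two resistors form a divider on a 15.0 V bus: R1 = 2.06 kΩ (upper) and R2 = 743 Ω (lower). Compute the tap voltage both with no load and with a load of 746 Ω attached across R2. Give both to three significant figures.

Unloaded: 3.98 V; loaded: 2.30 V

Open-circuit: V = 15.0 × 743/(2060 + 743) = 3.98 V.
With the load, R2 becomes R2‖R_L = 372.2 Ω, so V = 15.0 × 372.2/2432 = 2.30 V.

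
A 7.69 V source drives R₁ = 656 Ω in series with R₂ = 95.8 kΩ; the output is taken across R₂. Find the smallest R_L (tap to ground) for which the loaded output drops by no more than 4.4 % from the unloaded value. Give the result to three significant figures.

Output resistance R_th = R₁‖R₂ = (656 × 95800)/96460 = 651.5 Ω.
The fractional drop is R_th/(R_th + R_L); requiring this ≤ 0.0440 gives R_L ≥ R_th(1/0.0440 − 1) = 651.5 × 21.73 = 14.2 kΩ.

R_L(min) ≈ 14.2 kΩ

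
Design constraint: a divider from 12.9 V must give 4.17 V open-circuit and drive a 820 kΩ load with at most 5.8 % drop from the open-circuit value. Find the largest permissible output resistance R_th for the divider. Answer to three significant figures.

Loading drop = R_th/(R_th + R_L) ≤ 0.0580, so R_th ≤ R_L · ε/(1−ε) = 820 kΩ × 0.0580/0.9420 = 50.5 kΩ.
(Any R1, R2 with R2/(R1+R2) = 0.323 and R1‖R2 ≤ 50.5 kΩ will meet the spec.)

R_th ≤ 50.5 kΩ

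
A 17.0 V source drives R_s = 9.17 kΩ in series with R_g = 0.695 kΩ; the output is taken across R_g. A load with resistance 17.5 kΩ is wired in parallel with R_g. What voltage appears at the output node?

The load sits in parallel with R_g: R_g‖R_L = (695 × 17500) / (695 + 17500) = 668.5 Ω.
V_out = 17.0 × 668.5 / (9170 + 668.5) = 17.0 × 668.5/9838 = 1.16 V.

V_out ≈ 1.16 V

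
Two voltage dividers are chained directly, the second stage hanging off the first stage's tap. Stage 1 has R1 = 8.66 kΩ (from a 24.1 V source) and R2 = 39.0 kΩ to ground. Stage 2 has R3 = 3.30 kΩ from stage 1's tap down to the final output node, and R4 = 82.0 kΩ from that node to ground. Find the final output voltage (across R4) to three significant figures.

V_out ≈ 17.5 V

Stage 2 presents R3+R4 = 85.30 kΩ as a load on stage 1's tap.
Stage 1's lower leg becomes R2‖(R3+R4) = 26.76 kΩ, so V_mid = 24.1 × 26.76/35.42 = 18.21 V.
Stage 2 is itself unloaded: V_out = V_mid × R4/(R3+R4) = 18.21 × 82.0/85.30 = 17.5 V.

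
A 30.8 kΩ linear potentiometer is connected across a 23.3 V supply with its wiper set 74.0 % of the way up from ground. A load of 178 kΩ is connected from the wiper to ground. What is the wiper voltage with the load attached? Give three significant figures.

The wiper splits the pot into (1−α)R = 8.008 kΩ above and αR = 22.79 kΩ below.
Lower section ‖ load = 20.20 kΩ.
V_wiper = 23.3 × 20.20/(8.008 + 20.20) = 16.7 V.

V ≈ 16.7 V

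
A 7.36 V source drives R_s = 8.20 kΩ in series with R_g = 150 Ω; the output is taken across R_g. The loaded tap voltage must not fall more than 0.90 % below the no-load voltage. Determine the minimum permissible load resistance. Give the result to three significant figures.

R_L(min) ≈ 16.2 kΩ

Output resistance R_th = R_s‖R_g = (8200 × 150)/8350 = 147.3 Ω.
The fractional drop is R_th/(R_th + R_L); requiring this ≤ 0.00900 gives R_L ≥ R_th(1/0.00900 − 1) = 147.3 × 110.1 = 16.2 kΩ.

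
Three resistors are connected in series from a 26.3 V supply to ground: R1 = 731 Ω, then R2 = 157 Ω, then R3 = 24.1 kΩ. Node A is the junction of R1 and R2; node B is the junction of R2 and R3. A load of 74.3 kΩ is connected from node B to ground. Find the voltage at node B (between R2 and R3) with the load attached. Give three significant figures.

At node B, R3 is in parallel with the load: R3‖R_L = 18200 Ω.
Below node A the resistance is R2 + (R3‖R_L) = 18350 Ω, so V_A = 26.3 × 18350/19090 = 25.29 V.
Then V_B = V_A × (R3‖R_L)/(R2 + R3‖R_L) = 25.29 × 18200/18350 = 25.1 V.

V ≈ 25.1 V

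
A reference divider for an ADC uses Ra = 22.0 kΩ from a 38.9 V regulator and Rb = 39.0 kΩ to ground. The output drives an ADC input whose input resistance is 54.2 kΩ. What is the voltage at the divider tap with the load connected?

The load sits in parallel with Rb: Rb‖R_L = (39.0 × 54.2) / (39.0 + 54.2) = 22.68 kΩ.
V_out = 38.9 × 22.68 / (22.0 + 22.68) = 38.9 × 22.68/44.68 = 19.7 V.

V_out ≈ 19.7 V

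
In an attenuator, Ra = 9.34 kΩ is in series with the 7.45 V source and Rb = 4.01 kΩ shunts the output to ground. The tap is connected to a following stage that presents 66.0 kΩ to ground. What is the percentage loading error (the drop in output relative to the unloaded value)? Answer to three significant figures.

4.08 %

The divider's output (Thévenin) resistance is Ra‖Rb = 2.805 kΩ.
Fractional drop under load = R_th/(R_th + R_L) = 2.805 / (2.805 + 66.0) = 0.04077.
So the output falls by 4.08 %.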